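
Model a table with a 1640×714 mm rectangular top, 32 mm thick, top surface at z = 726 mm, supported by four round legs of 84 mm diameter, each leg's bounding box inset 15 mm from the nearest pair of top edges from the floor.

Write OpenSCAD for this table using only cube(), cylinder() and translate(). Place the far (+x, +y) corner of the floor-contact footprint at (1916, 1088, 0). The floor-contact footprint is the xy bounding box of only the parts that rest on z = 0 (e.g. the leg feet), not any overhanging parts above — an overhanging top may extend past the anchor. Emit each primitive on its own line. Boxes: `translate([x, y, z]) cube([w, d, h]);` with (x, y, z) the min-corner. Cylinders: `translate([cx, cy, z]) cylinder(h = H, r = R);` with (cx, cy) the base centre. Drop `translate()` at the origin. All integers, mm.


// leg_h = 726 - 32 = 694
translate([291, 389, 694]) cube([1640, 714, 32]);
translate([348, 446, 0]) cylinder(h = 694, r = 42);
translate([1874, 446, 0]) cylinder(h = 694, r = 42);
translate([348, 1046, 0]) cylinder(h = 694, r = 42);
translate([1874, 1046, 0]) cylinder(h = 694, r = 42);


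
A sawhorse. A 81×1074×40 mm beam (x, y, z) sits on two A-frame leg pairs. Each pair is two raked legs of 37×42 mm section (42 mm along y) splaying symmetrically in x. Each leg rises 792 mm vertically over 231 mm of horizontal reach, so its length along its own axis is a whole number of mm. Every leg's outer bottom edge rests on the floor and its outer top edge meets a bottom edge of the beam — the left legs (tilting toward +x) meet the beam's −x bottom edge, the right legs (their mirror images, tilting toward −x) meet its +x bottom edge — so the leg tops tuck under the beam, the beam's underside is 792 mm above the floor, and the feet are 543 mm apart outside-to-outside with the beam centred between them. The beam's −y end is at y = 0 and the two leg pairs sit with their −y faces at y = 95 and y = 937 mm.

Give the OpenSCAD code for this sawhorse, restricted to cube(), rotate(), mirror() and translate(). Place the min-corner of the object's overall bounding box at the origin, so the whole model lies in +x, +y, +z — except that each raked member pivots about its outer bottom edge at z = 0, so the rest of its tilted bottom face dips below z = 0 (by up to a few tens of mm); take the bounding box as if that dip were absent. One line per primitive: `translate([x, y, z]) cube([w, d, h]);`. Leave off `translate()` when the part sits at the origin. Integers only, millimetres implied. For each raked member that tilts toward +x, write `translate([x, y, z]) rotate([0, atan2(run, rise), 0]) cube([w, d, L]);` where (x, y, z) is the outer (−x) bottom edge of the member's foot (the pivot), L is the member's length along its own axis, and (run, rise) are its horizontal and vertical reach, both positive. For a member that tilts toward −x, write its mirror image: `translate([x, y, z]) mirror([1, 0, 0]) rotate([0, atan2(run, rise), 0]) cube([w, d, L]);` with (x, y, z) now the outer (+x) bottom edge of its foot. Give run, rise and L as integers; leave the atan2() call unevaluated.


translate([231, 0, 792]) cube([81, 1074, 40]);
translate([0, 95, 0]) rotate([0, atan2(231, 792), 0]) cube([37, 42, 825]);
translate([543, 95, 0]) mirror([1, 0, 0]) rotate([0, atan2(231, 792), 0]) cube([37, 42, 825]);
translate([0, 937, 0]) rotate([0, atan2(231, 792), 0]) cube([37, 42, 825]);
translate([543, 937, 0]) mirror([1, 0, 0]) rotate([0, atan2(231, 792), 0]) cube([37, 42, 825]);


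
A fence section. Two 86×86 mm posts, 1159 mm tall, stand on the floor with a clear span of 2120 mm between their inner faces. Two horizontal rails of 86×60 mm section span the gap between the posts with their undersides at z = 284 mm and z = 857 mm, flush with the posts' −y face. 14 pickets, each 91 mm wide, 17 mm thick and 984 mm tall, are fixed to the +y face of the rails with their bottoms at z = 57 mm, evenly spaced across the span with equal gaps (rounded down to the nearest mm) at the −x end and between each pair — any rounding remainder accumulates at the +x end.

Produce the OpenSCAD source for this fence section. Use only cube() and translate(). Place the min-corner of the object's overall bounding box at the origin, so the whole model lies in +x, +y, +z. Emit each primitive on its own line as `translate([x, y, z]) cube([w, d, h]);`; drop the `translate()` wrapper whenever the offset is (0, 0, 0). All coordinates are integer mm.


cube([86, 86, 1159]);
translate([2206, 0, 0]) cube([86, 86, 1159]);
translate([86, 0, 284]) cube([2120, 86, 60]);
translate([86, 0, 857]) cube([2120, 86, 60]);
translate([142, 86, 57]) cube([91, 17, 984]);
translate([289, 86, 57]) cube([91, 17, 984]);
translate([436, 86, 57]) cube([91, 17, 984]);
translate([583, 86, 57]) cube([91, 17, 984]);
translate([730, 86, 57]) cube([91, 17, 984]);
translate([877, 86, 57]) cube([91, 17, 984]);
translate([1024, 86, 57]) cube([91, 17, 984]);
translate([1171, 86, 57]) cube([91, 17, 984]);
translate([1318, 86, 57]) cube([91, 17, 984]);
translate([1465, 86, 57]) cube([91, 17, 984]);
translate([1612, 86, 57]) cube([91, 17, 984]);
translate([1759, 86, 57]) cube([91, 17, 984]);
translate([1906, 86, 57]) cube([91, 17, 984]);
translate([2053, 86, 57]) cube([91, 17, 984]);


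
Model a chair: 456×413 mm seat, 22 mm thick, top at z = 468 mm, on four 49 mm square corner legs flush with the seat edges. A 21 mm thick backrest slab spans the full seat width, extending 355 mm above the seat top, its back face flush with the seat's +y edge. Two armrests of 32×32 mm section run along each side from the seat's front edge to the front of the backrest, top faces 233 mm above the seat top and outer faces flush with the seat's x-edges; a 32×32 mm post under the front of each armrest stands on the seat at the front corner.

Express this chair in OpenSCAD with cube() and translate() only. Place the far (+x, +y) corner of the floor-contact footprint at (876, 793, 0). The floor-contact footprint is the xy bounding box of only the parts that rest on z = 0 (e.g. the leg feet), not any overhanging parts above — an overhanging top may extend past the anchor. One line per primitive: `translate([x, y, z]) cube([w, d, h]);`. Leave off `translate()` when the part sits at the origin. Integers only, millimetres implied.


translate([420, 380, 446]) cube([456, 413, 22]);
translate([420, 380, 0]) cube([49, 49, 446]);
translate([827, 380, 0]) cube([49, 49, 446]);
translate([420, 744, 0]) cube([49, 49, 446]);
translate([827, 744, 0]) cube([49, 49, 446]);
translate([420, 772, 468]) cube([456, 21, 355]);
translate([420, 380, 669]) cube([32, 392, 32]);
translate([844, 380, 669]) cube([32, 392, 32]);
translate([420, 380, 468]) cube([32, 32, 201]);
translate([844, 380, 468]) cube([32, 32, 201]);


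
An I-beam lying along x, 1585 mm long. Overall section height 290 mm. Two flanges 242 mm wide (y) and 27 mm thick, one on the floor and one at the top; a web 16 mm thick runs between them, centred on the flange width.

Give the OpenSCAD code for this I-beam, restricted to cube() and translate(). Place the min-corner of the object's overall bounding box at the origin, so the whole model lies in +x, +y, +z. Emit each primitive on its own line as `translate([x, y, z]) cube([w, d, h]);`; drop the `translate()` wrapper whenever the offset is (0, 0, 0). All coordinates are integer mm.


cube([1585, 242, 27]);
translate([0, 113, 27]) cube([1585, 16, 236]);
translate([0, 0, 263]) cube([1585, 242, 27]);


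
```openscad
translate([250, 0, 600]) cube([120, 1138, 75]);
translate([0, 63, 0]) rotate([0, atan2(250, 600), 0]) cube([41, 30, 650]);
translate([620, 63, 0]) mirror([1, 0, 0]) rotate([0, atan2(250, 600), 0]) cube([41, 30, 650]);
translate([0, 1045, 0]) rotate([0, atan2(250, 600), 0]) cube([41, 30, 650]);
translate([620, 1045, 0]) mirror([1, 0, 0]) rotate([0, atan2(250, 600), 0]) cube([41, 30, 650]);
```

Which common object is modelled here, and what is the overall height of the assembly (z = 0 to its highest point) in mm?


A sawhorse. The overall height is 675 mm.

A beam across two mirrored pairs of raked legs — a sawhorse. The beam's underside is at z = 600 (matching the legs' vertical rise in atan2(250, 600)) and the beam is 75 mm tall, so its top is at 600 + 75 = 675 mm. The raked legs top out at the beam's underside, so that is the highest point.


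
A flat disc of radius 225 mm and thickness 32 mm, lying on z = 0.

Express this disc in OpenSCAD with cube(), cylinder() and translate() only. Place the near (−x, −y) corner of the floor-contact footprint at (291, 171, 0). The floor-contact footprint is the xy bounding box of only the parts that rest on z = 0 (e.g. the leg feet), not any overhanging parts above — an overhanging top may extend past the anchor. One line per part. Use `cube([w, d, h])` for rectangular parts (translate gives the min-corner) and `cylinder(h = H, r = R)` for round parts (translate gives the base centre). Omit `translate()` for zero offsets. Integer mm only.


translate([516, 396, 0]) cylinder(h = 32, r = 225);


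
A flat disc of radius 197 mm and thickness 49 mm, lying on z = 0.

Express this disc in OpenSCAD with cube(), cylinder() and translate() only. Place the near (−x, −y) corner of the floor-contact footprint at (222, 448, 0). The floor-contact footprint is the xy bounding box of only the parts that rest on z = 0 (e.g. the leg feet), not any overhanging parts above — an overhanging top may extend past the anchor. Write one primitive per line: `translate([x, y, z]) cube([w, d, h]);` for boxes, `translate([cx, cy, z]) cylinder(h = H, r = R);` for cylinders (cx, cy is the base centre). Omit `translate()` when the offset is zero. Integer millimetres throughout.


translate([419, 645, 0]) cylinder(h = 49, r = 197);


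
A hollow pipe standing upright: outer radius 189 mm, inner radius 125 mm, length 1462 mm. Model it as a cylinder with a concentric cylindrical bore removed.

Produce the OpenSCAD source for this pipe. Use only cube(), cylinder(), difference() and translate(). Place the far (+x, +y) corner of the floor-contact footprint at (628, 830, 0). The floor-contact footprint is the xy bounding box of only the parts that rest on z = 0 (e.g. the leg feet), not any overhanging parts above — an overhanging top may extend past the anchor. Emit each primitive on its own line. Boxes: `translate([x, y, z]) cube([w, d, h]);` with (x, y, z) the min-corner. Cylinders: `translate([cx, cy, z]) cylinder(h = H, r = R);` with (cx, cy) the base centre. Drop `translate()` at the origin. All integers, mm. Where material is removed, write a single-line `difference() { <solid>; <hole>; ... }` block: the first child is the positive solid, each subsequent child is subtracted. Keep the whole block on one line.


difference() { translate([439, 641, 0]) cylinder(h = 1462, r = 189); translate([439, 641, 0]) cylinder(h = 1462, r = 125); }


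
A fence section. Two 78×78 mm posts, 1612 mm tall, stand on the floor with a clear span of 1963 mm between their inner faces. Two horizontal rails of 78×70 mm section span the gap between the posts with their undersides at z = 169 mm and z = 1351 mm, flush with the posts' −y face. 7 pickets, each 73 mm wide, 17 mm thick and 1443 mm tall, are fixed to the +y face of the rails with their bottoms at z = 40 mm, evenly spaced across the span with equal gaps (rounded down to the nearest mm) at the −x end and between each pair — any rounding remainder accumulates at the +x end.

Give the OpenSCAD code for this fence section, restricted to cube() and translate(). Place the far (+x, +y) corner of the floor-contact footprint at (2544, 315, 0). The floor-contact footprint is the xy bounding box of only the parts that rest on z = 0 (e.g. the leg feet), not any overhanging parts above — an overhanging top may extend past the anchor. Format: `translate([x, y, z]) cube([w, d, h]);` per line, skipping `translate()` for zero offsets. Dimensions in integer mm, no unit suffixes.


translate([425, 237, 0]) cube([78, 78, 1612]);
translate([2466, 237, 0]) cube([78, 78, 1612]);
translate([503, 237, 169]) cube([1963, 78, 70]);
translate([503, 237, 1351]) cube([1963, 78, 70]);
translate([684, 315, 40]) cube([73, 17, 1443]);
translate([938, 315, 40]) cube([73, 17, 1443]);
translate([1192, 315, 40]) cube([73, 17, 1443]);
translate([1446, 315, 40]) cube([73, 17, 1443]);
translate([1700, 315, 40]) cube([73, 17, 1443]);
translate([1954, 315, 40]) cube([73, 17, 1443]);
translate([2208, 315, 40]) cube([73, 17, 1443]);


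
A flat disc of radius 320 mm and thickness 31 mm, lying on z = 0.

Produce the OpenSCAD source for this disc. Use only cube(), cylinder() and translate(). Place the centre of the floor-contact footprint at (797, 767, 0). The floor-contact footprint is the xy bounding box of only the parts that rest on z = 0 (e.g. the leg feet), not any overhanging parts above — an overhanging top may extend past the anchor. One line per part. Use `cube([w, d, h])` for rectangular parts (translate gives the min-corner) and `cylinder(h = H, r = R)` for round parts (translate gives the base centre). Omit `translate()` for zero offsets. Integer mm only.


translate([797, 767, 0]) cylinder(h = 31, r = 320);


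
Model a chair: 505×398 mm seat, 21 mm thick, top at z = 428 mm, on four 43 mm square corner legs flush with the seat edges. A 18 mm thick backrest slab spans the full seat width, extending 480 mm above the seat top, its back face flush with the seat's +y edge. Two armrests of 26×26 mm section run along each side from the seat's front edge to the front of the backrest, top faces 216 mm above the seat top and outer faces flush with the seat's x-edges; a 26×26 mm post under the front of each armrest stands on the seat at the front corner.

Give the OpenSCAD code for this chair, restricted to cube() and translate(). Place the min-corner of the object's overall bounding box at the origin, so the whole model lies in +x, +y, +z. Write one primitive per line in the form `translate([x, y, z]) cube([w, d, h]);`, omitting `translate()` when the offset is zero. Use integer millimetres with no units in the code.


// leg_h = 428 - 21 = 407
// arm post h = 216 - 26 = 190
translate([0, 0, 407]) cube([505, 398, 21]);
cube([43, 43, 407]);
translate([462, 0, 0]) cube([43, 43, 407]);
translate([0, 355, 0]) cube([43, 43, 407]);
translate([462, 355, 0]) cube([43, 43, 407]);
translate([0, 380, 428]) cube([505, 18, 480]);
translate([0, 0, 618]) cube([26, 380, 26]);
translate([479, 0, 618]) cube([26, 380, 26]);
translate([0, 0, 428]) cube([26, 26, 190]);
translate([479, 0, 428]) cube([26, 26, 190]);


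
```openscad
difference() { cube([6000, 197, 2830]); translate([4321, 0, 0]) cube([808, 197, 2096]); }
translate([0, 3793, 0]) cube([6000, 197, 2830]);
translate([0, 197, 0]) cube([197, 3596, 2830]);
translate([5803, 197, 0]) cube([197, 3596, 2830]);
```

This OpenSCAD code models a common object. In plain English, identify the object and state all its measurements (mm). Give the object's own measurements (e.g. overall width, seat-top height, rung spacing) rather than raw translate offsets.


A single room: four walls, each 2830 mm tall and 197 mm thick, enclosing an outside footprint 6000×3990 mm (x × y), no floor or roof. The front and back walls (−y and +y sides) run the full x-width; the side walls fit between their inner faces. A door opening 808 mm wide and 2096 mm tall is cut through the front wall from the floor up, its −x edge 4321 mm from the wall's −x end.


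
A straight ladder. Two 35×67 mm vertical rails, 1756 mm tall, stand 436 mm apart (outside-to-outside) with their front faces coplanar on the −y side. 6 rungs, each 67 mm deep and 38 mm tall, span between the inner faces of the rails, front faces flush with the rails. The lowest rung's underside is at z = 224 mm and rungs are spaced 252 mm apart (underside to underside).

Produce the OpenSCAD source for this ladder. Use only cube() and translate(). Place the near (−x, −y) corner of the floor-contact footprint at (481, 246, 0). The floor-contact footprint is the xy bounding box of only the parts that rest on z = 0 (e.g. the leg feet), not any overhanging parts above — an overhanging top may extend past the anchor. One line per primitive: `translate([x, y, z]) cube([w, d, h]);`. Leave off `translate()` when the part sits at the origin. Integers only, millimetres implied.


translate([481, 246, 0]) cube([35, 67, 1756]);
translate([882, 246, 0]) cube([35, 67, 1756]);
translate([516, 246, 224]) cube([366, 67, 38]);
translate([516, 246, 476]) cube([366, 67, 38]);
translate([516, 246, 728]) cube([366, 67, 38]);
translate([516, 246, 980]) cube([366, 67, 38]);
translate([516, 246, 1232]) cube([366, 67, 38]);
translate([516, 246, 1484]) cube([366, 67, 38]);


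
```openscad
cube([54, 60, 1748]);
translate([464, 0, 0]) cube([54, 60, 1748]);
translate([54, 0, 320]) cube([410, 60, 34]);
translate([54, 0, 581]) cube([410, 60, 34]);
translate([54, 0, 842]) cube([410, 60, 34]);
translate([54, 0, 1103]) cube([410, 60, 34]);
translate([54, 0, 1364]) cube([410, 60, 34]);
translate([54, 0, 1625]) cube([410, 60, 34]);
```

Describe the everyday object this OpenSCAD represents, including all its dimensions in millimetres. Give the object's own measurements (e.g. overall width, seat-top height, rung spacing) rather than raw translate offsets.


A straight ladder. Two 54×60 mm vertical rails, 1748 mm tall, stand 518 mm apart (outside-to-outside) with their front faces coplanar on the −y side. 6 rungs, each 60 mm deep and 34 mm tall, span between the inner faces of the rails, front faces flush with the rails. The lowest rung's underside is at z = 320 mm and rungs are spaced 261 mm apart (underside to underside).


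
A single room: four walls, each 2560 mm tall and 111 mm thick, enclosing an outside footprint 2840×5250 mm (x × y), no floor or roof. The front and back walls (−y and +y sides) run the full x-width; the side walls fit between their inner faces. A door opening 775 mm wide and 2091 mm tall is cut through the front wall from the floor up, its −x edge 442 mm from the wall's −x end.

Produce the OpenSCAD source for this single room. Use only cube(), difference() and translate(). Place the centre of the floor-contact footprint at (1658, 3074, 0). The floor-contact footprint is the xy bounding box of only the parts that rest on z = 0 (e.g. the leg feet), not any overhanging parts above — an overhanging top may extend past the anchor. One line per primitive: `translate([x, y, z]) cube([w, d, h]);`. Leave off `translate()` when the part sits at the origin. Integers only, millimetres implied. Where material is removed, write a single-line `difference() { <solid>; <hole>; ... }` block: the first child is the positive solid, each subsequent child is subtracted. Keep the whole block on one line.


difference() { translate([238, 449, 0]) cube([2840, 111, 2560]); translate([680, 449, 0]) cube([775, 111, 2091]); }
translate([238, 5588, 0]) cube([2840, 111, 2560]);
translate([238, 560, 0]) cube([111, 5028, 2560]);
translate([2967, 560, 0]) cube([111, 5028, 2560]);


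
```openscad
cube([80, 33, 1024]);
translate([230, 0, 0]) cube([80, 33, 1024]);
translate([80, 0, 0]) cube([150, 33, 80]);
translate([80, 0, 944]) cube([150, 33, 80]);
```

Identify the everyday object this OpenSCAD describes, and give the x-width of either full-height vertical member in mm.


A picture frame. The border width is 80 mm.

Four thin pieces enclosing a rectangular opening — a picture frame. The two full-height stiles are 1024 mm tall; the top rail sits at z = 944 and is 80 mm tall, so the border above the opening is 1024 − 944 = 80 mm, matching the stile x-width.


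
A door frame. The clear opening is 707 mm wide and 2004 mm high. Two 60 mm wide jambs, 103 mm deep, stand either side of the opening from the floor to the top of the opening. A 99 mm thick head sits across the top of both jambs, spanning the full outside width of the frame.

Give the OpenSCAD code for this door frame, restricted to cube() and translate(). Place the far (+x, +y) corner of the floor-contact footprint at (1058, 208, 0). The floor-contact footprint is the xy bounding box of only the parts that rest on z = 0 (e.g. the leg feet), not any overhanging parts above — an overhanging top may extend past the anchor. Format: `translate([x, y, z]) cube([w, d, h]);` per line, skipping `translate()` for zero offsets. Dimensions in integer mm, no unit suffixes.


translate([231, 105, 0]) cube([60, 103, 2004]);
translate([998, 105, 0]) cube([60, 103, 2004]);
translate([231, 105, 2004]) cube([827, 103, 99]);


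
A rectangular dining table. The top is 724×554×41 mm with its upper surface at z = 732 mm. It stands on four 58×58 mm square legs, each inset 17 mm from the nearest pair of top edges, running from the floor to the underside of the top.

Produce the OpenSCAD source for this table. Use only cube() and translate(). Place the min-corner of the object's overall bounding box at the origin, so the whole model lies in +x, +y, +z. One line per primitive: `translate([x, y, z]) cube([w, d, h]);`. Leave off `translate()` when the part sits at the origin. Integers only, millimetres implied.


translate([0, 0, 691]) cube([724, 554, 41]);
translate([17, 17, 0]) cube([58, 58, 691]);
translate([649, 17, 0]) cube([58, 58, 691]);
translate([17, 479, 0]) cube([58, 58, 691]);
translate([649, 479, 0]) cube([58, 58, 691]);


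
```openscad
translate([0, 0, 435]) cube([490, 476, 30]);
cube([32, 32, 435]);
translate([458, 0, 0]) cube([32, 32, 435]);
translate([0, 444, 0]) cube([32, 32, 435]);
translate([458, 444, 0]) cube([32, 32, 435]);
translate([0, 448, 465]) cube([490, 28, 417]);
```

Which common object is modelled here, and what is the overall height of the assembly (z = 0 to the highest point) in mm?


A chair. The overall height is 882 mm.

A slab on four corner posts with a tall panel at the back — a chair. The seat slab sits at z = 435 with thickness 30, and the 417 mm backrest starts at the seat top, so the overall height is 435 + 30 + 417 = 882 mm.


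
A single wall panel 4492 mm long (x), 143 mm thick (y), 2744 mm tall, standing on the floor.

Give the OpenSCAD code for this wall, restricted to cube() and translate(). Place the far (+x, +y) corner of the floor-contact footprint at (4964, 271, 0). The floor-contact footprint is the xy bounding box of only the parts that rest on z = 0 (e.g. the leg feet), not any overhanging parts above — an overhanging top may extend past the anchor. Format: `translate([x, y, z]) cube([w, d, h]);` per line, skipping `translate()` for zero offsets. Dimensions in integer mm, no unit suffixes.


translate([472, 128, 0]) cube([4492, 143, 2744]);


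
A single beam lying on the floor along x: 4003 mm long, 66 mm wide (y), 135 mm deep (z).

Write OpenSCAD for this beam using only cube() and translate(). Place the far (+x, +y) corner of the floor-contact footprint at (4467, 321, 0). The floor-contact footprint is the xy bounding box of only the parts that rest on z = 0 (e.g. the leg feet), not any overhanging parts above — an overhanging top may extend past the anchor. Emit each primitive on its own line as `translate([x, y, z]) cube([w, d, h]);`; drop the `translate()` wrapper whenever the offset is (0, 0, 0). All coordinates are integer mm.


translate([464, 255, 0]) cube([4003, 66, 135]);


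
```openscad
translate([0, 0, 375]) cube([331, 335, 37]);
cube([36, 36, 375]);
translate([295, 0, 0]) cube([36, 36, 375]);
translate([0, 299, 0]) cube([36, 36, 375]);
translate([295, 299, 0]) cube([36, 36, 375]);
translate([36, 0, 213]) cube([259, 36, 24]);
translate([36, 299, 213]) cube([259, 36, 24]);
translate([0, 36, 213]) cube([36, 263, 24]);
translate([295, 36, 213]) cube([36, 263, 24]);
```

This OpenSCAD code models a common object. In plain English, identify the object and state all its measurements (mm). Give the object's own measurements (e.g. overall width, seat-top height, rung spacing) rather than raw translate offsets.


A simple wooden stool: a rectangular seat 331 mm (x) by 335 mm (y), 37 mm thick, top face at z = 412 mm, on four square legs, each 36×36 mm in cross-section. The legs rest on z = 0, each flush with a corner of the seat. Four stretchers, 36 mm wide and 24 mm tall, connect adjacent legs with their undersides at z = 213 mm, each running between the inner faces of the legs it joins and aligned with the legs' outer faces on the other axis.


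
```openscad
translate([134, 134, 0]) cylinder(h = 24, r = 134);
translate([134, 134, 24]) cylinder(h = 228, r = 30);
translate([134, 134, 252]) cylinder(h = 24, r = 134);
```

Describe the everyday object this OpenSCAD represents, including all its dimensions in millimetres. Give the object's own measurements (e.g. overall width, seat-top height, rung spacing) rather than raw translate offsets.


A spool: two coaxial disc flanges of radius 134 mm and thickness 24 mm, joined by a core cylinder of radius 30 mm and height 228 mm. The lower flange rests on z = 0 and the three cylinders share a vertical axis.


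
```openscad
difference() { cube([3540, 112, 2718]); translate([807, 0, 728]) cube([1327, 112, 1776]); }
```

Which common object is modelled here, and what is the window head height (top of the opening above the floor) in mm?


A wall with a window opening. The window head height is 2504 mm.

A wall with a rectangular opening subtracted — a window. Sill at z = 728, opening 1776 mm tall, so the head is at 728 + 1776 = 2504 mm.


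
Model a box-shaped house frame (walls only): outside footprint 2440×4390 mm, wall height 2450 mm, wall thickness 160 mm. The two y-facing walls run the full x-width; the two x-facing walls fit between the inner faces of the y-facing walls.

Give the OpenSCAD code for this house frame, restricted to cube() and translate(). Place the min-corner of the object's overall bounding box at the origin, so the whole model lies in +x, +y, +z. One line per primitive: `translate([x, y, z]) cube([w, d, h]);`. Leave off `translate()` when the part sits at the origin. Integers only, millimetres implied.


cube([2440, 160, 2450]);
translate([0, 4230, 0]) cube([2440, 160, 2450]);
translate([0, 160, 0]) cube([160, 4070, 2450]);
translate([2280, 160, 0]) cube([160, 4070, 2450]);


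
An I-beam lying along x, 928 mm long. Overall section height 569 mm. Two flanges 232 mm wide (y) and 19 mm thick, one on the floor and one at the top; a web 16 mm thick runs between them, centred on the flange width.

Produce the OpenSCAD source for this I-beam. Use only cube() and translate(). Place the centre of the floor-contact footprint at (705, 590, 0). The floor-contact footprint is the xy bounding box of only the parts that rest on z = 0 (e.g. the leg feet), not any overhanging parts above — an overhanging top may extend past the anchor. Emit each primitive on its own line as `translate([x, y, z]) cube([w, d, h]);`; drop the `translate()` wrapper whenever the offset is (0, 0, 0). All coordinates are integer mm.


translate([241, 474, 0]) cube([928, 232, 19]);
translate([241, 582, 19]) cube([928, 16, 531]);
translate([241, 474, 550]) cube([928, 232, 19]);


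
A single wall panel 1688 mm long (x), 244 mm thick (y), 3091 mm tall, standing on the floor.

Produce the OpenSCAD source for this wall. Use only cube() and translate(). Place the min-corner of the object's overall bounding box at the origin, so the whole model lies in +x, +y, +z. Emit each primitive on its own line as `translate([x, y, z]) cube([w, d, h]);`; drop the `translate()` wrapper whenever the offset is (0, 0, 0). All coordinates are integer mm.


cube([1688, 244, 3091]);


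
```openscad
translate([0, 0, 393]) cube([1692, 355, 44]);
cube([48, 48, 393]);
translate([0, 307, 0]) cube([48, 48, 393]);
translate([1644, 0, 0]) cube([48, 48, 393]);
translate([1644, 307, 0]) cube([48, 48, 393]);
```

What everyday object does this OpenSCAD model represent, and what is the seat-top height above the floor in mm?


A bench. The seat-top height is 437 mm.

A long slab on four corner posts — a bench. The slab sits at z = 393 with thickness 44, so the top is 393 + 44 = 437 mm.


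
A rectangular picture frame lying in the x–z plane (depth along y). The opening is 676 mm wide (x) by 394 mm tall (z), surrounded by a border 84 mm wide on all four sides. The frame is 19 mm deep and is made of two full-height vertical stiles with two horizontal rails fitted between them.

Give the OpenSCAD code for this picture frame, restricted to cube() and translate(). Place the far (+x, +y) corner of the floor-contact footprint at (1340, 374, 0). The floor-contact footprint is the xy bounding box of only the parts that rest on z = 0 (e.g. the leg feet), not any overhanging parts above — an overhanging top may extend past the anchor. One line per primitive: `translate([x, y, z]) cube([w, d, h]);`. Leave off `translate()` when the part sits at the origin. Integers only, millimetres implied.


translate([496, 355, 0]) cube([84, 19, 562]);
translate([1256, 355, 0]) cube([84, 19, 562]);
translate([580, 355, 0]) cube([676, 19, 84]);
translate([580, 355, 478]) cube([676, 19, 84]);


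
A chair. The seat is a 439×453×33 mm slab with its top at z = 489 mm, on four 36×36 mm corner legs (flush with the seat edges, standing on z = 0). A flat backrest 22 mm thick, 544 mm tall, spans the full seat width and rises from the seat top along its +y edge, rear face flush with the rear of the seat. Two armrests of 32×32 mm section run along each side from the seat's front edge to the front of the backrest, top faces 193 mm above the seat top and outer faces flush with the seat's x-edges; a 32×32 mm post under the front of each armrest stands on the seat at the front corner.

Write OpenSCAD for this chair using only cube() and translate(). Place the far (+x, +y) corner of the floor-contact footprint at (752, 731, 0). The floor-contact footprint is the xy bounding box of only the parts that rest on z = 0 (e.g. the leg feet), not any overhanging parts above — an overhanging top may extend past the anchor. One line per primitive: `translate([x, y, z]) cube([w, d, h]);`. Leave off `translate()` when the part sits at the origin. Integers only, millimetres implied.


translate([313, 278, 456]) cube([439, 453, 33]);
translate([313, 278, 0]) cube([36, 36, 456]);
translate([716, 278, 0]) cube([36, 36, 456]);
translate([313, 695, 0]) cube([36, 36, 456]);
translate([716, 695, 0]) cube([36, 36, 456]);
translate([313, 709, 489]) cube([439, 22, 544]);
translate([313, 278, 650]) cube([32, 431, 32]);
translate([720, 278, 650]) cube([32, 431, 32]);
translate([313, 278, 489]) cube([32, 32, 161]);
translate([720, 278, 489]) cube([32, 32, 161]);


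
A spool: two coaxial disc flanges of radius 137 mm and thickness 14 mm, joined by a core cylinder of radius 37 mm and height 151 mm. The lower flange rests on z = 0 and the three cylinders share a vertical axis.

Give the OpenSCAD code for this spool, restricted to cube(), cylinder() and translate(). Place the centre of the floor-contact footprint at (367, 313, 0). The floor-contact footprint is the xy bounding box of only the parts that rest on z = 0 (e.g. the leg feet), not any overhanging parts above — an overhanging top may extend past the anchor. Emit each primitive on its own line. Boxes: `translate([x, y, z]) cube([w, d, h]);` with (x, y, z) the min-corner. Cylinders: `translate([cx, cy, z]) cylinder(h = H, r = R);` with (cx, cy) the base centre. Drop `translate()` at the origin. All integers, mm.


translate([367, 313, 0]) cylinder(h = 14, r = 137);
translate([367, 313, 14]) cylinder(h = 151, r = 37);
translate([367, 313, 165]) cylinder(h = 14, r = 137);


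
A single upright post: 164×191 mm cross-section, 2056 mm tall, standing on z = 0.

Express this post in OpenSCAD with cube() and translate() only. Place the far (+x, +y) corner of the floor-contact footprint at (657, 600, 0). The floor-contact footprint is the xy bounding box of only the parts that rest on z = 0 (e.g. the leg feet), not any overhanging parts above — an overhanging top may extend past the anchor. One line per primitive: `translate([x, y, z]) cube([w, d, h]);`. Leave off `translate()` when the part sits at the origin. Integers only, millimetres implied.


translate([493, 409, 0]) cube([164, 191, 2056]);


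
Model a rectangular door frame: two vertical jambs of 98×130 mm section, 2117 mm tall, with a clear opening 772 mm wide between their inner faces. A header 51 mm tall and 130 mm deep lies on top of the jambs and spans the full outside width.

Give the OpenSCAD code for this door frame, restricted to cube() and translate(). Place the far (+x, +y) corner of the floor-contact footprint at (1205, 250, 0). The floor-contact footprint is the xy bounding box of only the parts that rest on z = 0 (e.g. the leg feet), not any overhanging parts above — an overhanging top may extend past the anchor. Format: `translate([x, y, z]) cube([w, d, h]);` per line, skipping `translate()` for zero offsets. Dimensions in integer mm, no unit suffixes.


translate([237, 120, 0]) cube([98, 130, 2117]);
translate([1107, 120, 0]) cube([98, 130, 2117]);
translate([237, 120, 2117]) cube([968, 130, 51]);


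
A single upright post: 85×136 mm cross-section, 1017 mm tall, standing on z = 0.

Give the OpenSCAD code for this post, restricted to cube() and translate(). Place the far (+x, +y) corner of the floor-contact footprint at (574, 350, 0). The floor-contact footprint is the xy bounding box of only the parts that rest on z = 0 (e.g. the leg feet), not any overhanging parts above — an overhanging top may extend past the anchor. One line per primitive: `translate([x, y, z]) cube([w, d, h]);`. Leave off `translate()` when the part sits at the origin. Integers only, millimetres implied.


translate([489, 214, 0]) cube([85, 136, 1017]);


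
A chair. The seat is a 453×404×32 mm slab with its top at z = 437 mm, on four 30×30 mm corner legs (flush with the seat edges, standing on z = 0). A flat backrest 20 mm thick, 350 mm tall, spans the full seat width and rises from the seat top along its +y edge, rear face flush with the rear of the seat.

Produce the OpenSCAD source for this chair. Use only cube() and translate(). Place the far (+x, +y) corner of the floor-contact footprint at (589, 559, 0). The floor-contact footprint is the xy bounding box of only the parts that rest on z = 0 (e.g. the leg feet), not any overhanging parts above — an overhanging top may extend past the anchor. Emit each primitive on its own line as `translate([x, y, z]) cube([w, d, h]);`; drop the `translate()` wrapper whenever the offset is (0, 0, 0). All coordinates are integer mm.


translate([136, 155, 405]) cube([453, 404, 32]);
translate([136, 155, 0]) cube([30, 30, 405]);
translate([559, 155, 0]) cube([30, 30, 405]);
translate([136, 529, 0]) cube([30, 30, 405]);
translate([559, 529, 0]) cube([30, 30, 405]);
translate([136, 539, 437]) cube([453, 20, 350]);


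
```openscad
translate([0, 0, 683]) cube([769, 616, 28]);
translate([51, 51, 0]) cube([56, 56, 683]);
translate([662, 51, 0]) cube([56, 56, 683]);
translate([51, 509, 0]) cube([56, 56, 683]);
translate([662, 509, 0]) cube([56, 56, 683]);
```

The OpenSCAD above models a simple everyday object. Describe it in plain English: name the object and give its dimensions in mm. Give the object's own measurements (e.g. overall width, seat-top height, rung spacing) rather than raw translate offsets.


A table: top 769 mm (x) × 616 mm (y), 28 mm thick, upper face at z = 711 mm, on four 56×56 mm square legs, each inset 51 mm from the nearest pair of top edges from z = 0 to the bottom of the top.


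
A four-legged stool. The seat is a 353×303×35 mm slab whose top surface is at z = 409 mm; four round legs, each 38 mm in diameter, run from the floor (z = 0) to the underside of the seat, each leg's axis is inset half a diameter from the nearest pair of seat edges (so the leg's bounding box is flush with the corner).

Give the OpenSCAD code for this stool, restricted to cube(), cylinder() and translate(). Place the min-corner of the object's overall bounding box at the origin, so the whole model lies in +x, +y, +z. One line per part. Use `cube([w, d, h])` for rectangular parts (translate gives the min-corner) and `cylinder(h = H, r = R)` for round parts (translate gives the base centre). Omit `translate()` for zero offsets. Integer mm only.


// leg_h = 409 - 35 = 374
translate([0, 0, 374]) cube([353, 303, 35]);
translate([19, 19, 0]) cylinder(h = 374, r = 19);
translate([334, 19, 0]) cylinder(h = 374, r = 19);
translate([19, 284, 0]) cylinder(h = 374, r = 19);
translate([334, 284, 0]) cylinder(h = 374, r = 19);


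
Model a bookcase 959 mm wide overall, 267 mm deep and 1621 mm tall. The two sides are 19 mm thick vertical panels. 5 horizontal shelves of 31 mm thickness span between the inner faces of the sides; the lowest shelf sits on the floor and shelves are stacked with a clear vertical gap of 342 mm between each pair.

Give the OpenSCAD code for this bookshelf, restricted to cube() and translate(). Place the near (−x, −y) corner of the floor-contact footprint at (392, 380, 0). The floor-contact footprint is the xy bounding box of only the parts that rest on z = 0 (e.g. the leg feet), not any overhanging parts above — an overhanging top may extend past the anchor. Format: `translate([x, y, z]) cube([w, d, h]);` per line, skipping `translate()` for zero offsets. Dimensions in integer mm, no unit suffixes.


translate([392, 380, 0]) cube([19, 267, 1621]);
translate([1332, 380, 0]) cube([19, 267, 1621]);
translate([411, 380, 0]) cube([921, 267, 31]);
translate([411, 380, 373]) cube([921, 267, 31]);
translate([411, 380, 746]) cube([921, 267, 31]);
translate([411, 380, 1119]) cube([921, 267, 31]);
translate([411, 380, 1492]) cube([921, 267, 31]);


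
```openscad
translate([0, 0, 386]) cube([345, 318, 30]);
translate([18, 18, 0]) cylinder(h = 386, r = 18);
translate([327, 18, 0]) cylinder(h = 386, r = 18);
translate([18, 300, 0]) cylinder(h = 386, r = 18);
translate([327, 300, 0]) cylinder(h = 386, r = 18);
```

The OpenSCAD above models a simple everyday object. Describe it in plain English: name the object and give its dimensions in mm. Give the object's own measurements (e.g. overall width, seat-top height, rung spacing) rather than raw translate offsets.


A simple wooden stool: a rectangular seat 345 mm (x) by 318 mm (y), 30 mm thick, top face at z = 416 mm, on four round legs, each 36 mm in diameter. The legs rest on z = 0, each leg's axis is inset half a diameter from the nearest pair of seat edges (so the leg's bounding box is flush with the corner).


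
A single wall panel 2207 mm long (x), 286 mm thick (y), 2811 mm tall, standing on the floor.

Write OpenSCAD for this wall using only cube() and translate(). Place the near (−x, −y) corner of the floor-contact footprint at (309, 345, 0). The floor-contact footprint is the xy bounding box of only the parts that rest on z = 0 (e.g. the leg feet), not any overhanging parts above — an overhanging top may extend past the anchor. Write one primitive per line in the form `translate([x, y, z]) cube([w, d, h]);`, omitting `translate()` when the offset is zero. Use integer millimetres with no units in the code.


translate([309, 345, 0]) cube([2207, 286, 2811]);


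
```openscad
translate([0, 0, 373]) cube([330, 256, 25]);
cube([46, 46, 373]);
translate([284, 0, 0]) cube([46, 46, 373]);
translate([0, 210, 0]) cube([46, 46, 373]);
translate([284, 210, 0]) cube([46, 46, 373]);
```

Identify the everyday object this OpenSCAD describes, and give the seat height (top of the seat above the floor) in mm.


A stool. The seat height is 398 mm.

A 330×256×25 slab at z = 373 on four corner posts — a stool. The seat top is 373 + 25 = 398 mm.


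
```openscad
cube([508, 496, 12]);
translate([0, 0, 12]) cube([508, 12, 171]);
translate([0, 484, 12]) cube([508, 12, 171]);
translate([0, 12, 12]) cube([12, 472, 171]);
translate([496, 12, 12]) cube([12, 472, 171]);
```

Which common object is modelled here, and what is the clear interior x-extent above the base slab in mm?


An open box. The internal width is 484 mm.

A 508×496 base slab with four walls standing on it — an open box. The base is 508 mm wide and the walls are 12 mm thick, so the internal width is 508 − 2 × 12 = 484 mm.
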